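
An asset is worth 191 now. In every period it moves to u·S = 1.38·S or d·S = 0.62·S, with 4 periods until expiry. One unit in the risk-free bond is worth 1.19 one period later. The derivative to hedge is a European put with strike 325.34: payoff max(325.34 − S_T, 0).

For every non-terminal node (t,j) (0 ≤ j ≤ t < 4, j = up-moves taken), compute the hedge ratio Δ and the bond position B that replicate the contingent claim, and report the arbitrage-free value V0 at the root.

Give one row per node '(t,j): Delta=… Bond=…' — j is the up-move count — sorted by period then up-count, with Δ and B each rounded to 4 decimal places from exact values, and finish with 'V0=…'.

No-arbitrage ⇒ martingale measure with p* = (R−d)/(u−d) = 0.7500.
At expiry t=4: V(4,0)=297.1172, V(4,1)=262.5215, V(4,2)=185.5182, V(4,3)=14.1237, V(4,4)=0.0000
(3,0): S=45.5206. Δ = (V_up−V_dn)/(S_up−S_dn) = (262.5215−297.1172)/(62.8185−28.2228) = -1.0000. V = [p*·262.5215 + (1−p*)·297.1172]/1.19 = 227.8743. B = V − Δ·S = 273.3950.
(3,1): S=101.3202. Δ = (V_up−V_dn)/(S_up−S_dn) = (185.5182−262.5215)/(139.8218−62.8185) = -1.0000. V = [p*·185.5182 + (1−p*)·262.5215]/1.19 = 172.0748. B = V − Δ·S = 273.3950.
(3,2): S=225.5190. Δ = (V_up−V_dn)/(S_up−S_dn) = (14.1237−185.5182)/(311.2163−139.8218) = -1.0000. V = [p*·14.1237 + (1−p*)·185.5182]/1.19 = 47.8759. B = V − Δ·S = 273.3950.
(3,3): S=501.9618. Δ = (V_up−V_dn)/(S_up−S_dn) = (0.0000−14.1237)/(692.7072−311.2163) = -0.0370. V = [p*·0.0000 + (1−p*)·14.1237]/1.19 = 2.9672. B = V − Δ·S = 21.5510.
(2,0): S=73.4204. Δ = (V_up−V_dn)/(S_up−S_dn) = (172.0748−227.8743)/(101.3202−45.5206) = -1.0000. V = [p*·172.0748 + (1−p*)·227.8743]/1.19 = 156.3233. B = V − Δ·S = 229.7437.
(2,1): S=163.4196. Δ = (V_up−V_dn)/(S_up−S_dn) = (47.8759−172.0748)/(225.5190−101.3202) = -1.0000. V = [p*·47.8759 + (1−p*)·172.0748]/1.19 = 66.3241. B = V − Δ·S = 229.7437.
(2,2): S=363.7404. Δ = (V_up−V_dn)/(S_up−S_dn) = (2.9672−47.8759)/(501.9618−225.5190) = -0.1625. V = [p*·2.9672 + (1−p*)·47.8759]/1.19 = 11.9280. B = V − Δ·S = 71.0185.
(1,0): S=118.4200. Δ = (V_up−V_dn)/(S_up−S_dn) = (66.3241−156.3233)/(163.4196−73.4204) = -1.0000. V = [p*·66.3241 + (1−p*)·156.3233]/1.19 = 74.6419. B = V − Δ·S = 193.0619.
(1,1): S=263.5800. Δ = (V_up−V_dn)/(S_up−S_dn) = (11.9280−66.3241)/(363.7404−163.4196) = -0.2715. V = [p*·11.9280 + (1−p*)·66.3241]/1.19 = 21.4513. B = V − Δ·S = 93.0250.
(0,0): S=191.0000. Δ = (V_up−V_dn)/(S_up−S_dn) = (21.4513−74.6419)/(263.5800−118.4200) = -0.3664. V = [p*·21.4513 + (1−p*)·74.6419]/1.19 = 29.2008. B = V − Δ·S = 99.1884.
The time-0 hedge costs 29.2008, which is the no-arbitrage price.

(0,0): Delta=-0.3664 Bond=99.1884
(1,0): Delta=-1.0000 Bond=193.0619
(1,1): Delta=-0.2715 Bond=93.0250
(2,0): Delta=-1.0000 Bond=229.7437
(2,1): Delta=-1.0000 Bond=229.7437
(2,2): Delta=-0.1625 Bond=71.0185
(3,0): Delta=-1.0000 Bond=273.3950
(3,1): Delta=-1.0000 Bond=273.3950
(3,2): Delta=-1.0000 Bond=273.3950
(3,3): Delta=-0.0370 Bond=21.5510
V0=29.2008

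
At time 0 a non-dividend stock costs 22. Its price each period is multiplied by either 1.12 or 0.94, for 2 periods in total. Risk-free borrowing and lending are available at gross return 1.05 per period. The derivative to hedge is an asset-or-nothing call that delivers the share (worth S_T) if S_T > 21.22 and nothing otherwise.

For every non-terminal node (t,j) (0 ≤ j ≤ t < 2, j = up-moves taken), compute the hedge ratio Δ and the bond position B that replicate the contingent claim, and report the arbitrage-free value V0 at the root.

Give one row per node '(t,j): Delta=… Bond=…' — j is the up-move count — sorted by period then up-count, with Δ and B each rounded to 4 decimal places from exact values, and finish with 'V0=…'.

(0,0): Delta=2.8181 Bond=-42.6649
(1,0): Delta=6.2222 Bond=-115.1953
(1,1): Delta=1.0000 Bond=0.0000
V0=19.3334

Risk-neutral probability p* = (R−d)/(u−d) = (1.05−0.94)/(1.12−0.94) = 0.6111.
At expiry t=2: V(2,0)=0.0000, V(2,1)=23.1616, V(2,2)=27.5968
  t=1,j=0: stock 20.6800 → up 23.1616 (V=23.1616), down 19.4392 (V=0.0000). Price 13.4803; hedge Δ=6.2222, bond B=-115.1953.
  t=1,j=1: stock 24.6400 → up 27.5968 (V=27.5968), down 23.1616 (V=23.1616). Price 24.6400; hedge Δ=1.0000, bond B=0.0000.
  t=0,j=0: stock 22.0000 → up 24.6400 (V=24.6400), down 20.6800 (V=13.4803). Price 19.3334; hedge Δ=2.8181, bond B=-42.6649.
The time-0 hedge costs 19.3334, which is the no-arbitrage price.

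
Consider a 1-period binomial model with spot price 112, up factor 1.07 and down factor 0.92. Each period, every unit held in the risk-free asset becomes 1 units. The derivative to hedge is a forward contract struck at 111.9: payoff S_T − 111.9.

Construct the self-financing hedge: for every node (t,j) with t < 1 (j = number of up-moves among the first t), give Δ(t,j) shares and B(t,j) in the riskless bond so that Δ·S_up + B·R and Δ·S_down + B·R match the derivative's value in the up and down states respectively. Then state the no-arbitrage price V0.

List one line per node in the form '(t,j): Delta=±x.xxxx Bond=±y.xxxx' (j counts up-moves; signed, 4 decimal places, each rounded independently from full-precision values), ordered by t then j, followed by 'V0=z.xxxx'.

(0,0): Delta=1.0000 Bond=-111.9000
V0=0.1000

Since d<R<u, set p* = (R−d)/(u−d) = 0.5333; price each node as the discounted p*-expectation of its children.
At expiry t=1: V(1,0)=-8.8600, V(1,1)=7.9400
(0,0): S=112.0000. Δ = (V_up−V_dn)/(S_up−S_dn) = (7.9400−-8.8600)/(119.8400−103.0400) = 1.0000. V = [p*·7.9400 + (1−p*)·-8.8600]/1 = 0.1000. B = V − Δ·S = -111.9000.
Check: Δ(0,0)·S0 + B(0,0) = 0.1000 = V0.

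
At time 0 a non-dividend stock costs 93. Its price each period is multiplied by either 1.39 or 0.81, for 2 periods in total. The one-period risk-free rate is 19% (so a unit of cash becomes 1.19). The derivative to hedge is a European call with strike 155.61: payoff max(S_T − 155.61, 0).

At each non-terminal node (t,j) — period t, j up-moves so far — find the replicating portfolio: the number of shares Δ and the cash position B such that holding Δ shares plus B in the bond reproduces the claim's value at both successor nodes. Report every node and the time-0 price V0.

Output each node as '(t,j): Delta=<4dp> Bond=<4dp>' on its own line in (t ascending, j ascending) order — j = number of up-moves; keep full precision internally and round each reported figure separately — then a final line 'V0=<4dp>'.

Risk-neutral probability p* = (R−d)/(u−d) = (1.19−0.81)/(1.39−0.81) = 0.6552.
Terminal values V(2,·): V(2,0)=0.0000, V(2,1)=0.0000, V(2,2)=24.0753
Node (1,0) S=75.3300: V=(p*·0.0000+(1−p*)·0.0000)/1.19=0.0000; Δ=(0.0000−0.0000)/(104.7087−61.0173)=0.0000; B=V−Δ·S=0.0000
Node (1,1) S=129.2700: V=(p*·24.0753+(1−p*)·0.0000)/1.19=13.2550; Δ=(24.0753−0.0000)/(179.6853−104.7087)=0.3211; B=V−Δ·S=-28.2541
Node (0,0) S=93.0000: V=(p*·13.2550+(1−p*)·0.0000)/1.19=7.2978; Δ=(13.2550−0.0000)/(129.2700−75.3300)=0.2457; B=V−Δ·S=-15.5557
Root portfolio cost Δ·93+B reproduces V0=7.2978.

(0,0): Delta=0.2457 Bond=-15.5557
(1,0): Delta=0.0000 Bond=0.0000
(1,1): Delta=0.3211 Bond=-28.2541
V0=7.2978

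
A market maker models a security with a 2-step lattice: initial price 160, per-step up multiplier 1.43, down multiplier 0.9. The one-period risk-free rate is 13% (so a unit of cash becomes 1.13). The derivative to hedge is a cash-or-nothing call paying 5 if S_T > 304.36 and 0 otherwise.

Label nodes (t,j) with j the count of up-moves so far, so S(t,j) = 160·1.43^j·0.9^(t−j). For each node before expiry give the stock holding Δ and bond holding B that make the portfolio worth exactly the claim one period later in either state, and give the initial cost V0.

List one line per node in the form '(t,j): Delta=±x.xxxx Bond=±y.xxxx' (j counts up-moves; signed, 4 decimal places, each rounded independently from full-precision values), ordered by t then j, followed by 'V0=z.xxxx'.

(0,0): Delta=0.0226 Bond=-2.8856
(1,0): Delta=0.0000 Bond=0.0000
(1,1): Delta=0.0412 Bond=-7.5138
V0=0.7374

Since d<R<u, set p* = (R−d)/(u−d) = 0.4340; price each node as the discounted p*-expectation of its children.
Terminal values V(2,·): V(2,0)=0.0000, V(2,1)=0.0000, V(2,2)=5.0000
  t=1,j=0: stock 144.0000 → up 205.9200 (V=0.0000), down 129.6000 (V=0.0000). Price 0.0000; hedge Δ=0.0000, bond B=0.0000.
  t=1,j=1: stock 228.8000 → up 327.1840 (V=5.0000), down 205.9200 (V=0.0000). Price 1.9202; hedge Δ=0.0412, bond B=-7.5138.
  t=0,j=0: stock 160.0000 → up 228.8000 (V=1.9202), down 144.0000 (V=0.0000). Price 0.7374; hedge Δ=0.0226, bond B=-2.8856.
Each (Δ,B) replicates both successor values, so the strategy is self-financing and V0 is arbitrage-free.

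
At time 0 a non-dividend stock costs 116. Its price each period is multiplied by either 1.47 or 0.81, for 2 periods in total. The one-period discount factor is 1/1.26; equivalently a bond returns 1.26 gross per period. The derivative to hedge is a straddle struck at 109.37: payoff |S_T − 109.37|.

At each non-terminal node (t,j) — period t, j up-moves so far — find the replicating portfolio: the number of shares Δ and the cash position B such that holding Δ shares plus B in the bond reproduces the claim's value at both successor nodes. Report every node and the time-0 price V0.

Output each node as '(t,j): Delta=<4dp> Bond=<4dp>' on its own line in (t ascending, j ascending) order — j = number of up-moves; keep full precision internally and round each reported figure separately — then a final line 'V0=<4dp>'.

(0,0): Delta=0.7806 Bond=-39.1946
(1,0): Delta=-0.0727 Bond=30.7928
(1,1): Delta=1.0000 Bond=-86.8016
V0=51.3521

The replicating-portfolio and risk-neutral prices coincide; use p* = (1.26−0.81)/(1.47−0.81) = 0.6818 for the latter.
Terminal payoffs: V(2,0)=33.2624, V(2,1)=28.7512, V(2,2)=141.2944
  t=1,j=0: stock 93.9600 → up 138.1212 (V=28.7512), down 76.1076 (V=33.2624). Price 23.9576; hedge Δ=-0.0727, bond B=30.7928.
  t=1,j=1: stock 170.5200 → up 250.6644 (V=141.2944), down 138.1212 (V=28.7512). Price 83.7184; hedge Δ=1.0000, bond B=-86.8016.
  t=0,j=0: stock 116.0000 → up 170.5200 (V=83.7184), down 93.9600 (V=23.9576). Price 51.3521; hedge Δ=0.7806, bond B=-39.1946.
Self-financing check: at every node Δ·S+B equals the discounted successor values.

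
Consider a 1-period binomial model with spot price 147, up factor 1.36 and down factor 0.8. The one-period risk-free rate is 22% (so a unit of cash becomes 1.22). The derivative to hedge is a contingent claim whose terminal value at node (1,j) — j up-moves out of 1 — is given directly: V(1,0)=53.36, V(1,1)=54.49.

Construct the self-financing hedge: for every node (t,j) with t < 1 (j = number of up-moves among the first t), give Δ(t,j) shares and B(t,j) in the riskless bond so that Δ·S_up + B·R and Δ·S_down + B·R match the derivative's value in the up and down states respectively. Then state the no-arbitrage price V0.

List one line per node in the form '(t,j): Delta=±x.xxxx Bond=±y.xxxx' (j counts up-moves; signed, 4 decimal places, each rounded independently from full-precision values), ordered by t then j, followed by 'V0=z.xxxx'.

(0,0): Delta=0.0137 Bond=42.4145
V0=44.4324

Under the risk-neutral measure, an up-move has probability p* = (R−d)/(u−d) = 0.7500 and values discount at R = 1.22.
Terminal values V(1,·): V(1,0)=53.3600, V(1,1)=54.4900
(0,0): S=147.0000. Δ = (V_up−V_dn)/(S_up−S_dn) = (54.4900−53.3600)/(199.9200−117.6000) = 0.0137. V = [p*·54.4900 + (1−p*)·53.3600]/1.22 = 44.4324. B = V − Δ·S = 42.4145.
The time-0 hedge costs 44.4324, which is the no-arbitrage price.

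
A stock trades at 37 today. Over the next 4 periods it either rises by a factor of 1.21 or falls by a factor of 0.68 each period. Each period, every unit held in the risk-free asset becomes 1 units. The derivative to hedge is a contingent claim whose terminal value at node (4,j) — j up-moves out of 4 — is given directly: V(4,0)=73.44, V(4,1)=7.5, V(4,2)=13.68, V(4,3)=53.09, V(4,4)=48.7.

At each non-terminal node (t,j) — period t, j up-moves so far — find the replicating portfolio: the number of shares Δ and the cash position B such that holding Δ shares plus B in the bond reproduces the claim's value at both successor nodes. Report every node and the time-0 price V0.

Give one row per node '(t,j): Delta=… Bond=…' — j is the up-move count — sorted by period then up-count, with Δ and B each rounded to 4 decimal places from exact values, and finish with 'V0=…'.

(0,0): Delta=0.7020 Bond=6.6514
(1,0): Delta=0.5228 Bond=11.1609
(1,1): Delta=0.7681 Bond=3.6920
(2,0): Delta=-2.4699 Bond=62.3615
(2,1): Delta=1.6265 Bond=-22.4395
(2,2): Delta=0.4516 Bond=20.8407
(3,0): Delta=-10.6941 Bond=158.0423
(3,1): Delta=0.5633 Bond=-0.4291
(3,2): Delta=2.0186 Bond=-36.8838
(3,3): Delta=-0.1264 Bond=58.7225
V0=32.6261

The replicating-portfolio and risk-neutral prices coincide; use p* = (1−0.68)/(1.21−0.68) = 0.6038 for the latter.
At expiry t=4: V(4,0)=73.4400, V(4,1)=7.5000, V(4,2)=13.6800, V(4,3)=53.0900, V(4,4)=48.7000
Node (3,0) S=11.6340: V=(p*·7.5000+(1−p*)·73.4400)/1=33.6272; Δ=(7.5000−73.4400)/(14.0771−7.9111)=-10.6941; B=V−Δ·S=158.0423
Node (3,1) S=20.7016: V=(p*·13.6800+(1−p*)·7.5000)/1=11.2313; Δ=(13.6800−7.5000)/(25.0490−14.0771)=0.5633; B=V−Δ·S=-0.4291
Node (3,2) S=36.8368: V=(p*·53.0900+(1−p*)·13.6800)/1=37.4747; Δ=(53.0900−13.6800)/(44.5725−25.0490)=2.0186; B=V−Δ·S=-36.8838
Node (3,3) S=65.5478: V=(p*·48.7000+(1−p*)·53.0900)/1=50.4394; Δ=(48.7000−53.0900)/(79.3128−44.5725)=-0.1264; B=V−Δ·S=58.7225
Node (2,0) S=17.1088: V=(p*·11.2313+(1−p*)·33.6272)/1=20.1051; Δ=(11.2313−33.6272)/(20.7016−11.6340)=-2.4699; B=V−Δ·S=62.3615
Node (2,1) S=30.4436: V=(p*·37.4747+(1−p*)·11.2313)/1=27.0764; Δ=(37.4747−11.2313)/(36.8368−20.7016)=1.6265; B=V−Δ·S=-22.4395
Node (2,2) S=54.1717: V=(p*·50.4394+(1−p*)·37.4747)/1=45.3025; Δ=(50.4394−37.4747)/(65.5478−36.8368)=0.4516; B=V−Δ·S=20.8407
Node (1,0) S=25.1600: V=(p*·27.0764+(1−p*)·20.1051)/1=24.3142; Δ=(27.0764−20.1051)/(30.4436−17.1088)=0.5228; B=V−Δ·S=11.1609
Node (1,1) S=44.7700: V=(p*·45.3025+(1−p*)·27.0764)/1=38.0808; Δ=(45.3025−27.0764)/(54.1717−30.4436)=0.7681; B=V−Δ·S=3.6920
Node (0,0) S=37.0000: V=(p*·38.0808+(1−p*)·24.3142)/1=32.6261; Δ=(38.0808−24.3142)/(44.7700−25.1600)=0.7020; B=V−Δ·S=6.6514
Check: Δ(0,0)·S0 + B(0,0) = 32.6261 = V0.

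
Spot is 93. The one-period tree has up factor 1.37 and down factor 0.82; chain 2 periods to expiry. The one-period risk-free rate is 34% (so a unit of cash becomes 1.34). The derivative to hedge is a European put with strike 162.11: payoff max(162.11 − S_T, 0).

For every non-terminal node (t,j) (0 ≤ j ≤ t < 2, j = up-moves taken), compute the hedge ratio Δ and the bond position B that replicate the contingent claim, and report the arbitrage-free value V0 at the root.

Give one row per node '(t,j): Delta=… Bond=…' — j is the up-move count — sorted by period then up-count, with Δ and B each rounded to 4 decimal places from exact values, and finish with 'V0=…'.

Under the risk-neutral measure, an up-move has probability p* = (R−d)/(u−d) = 0.9455 and values discount at R = 1.34.
Terminal payoffs: V(2,0)=99.5768, V(2,1)=57.6338, V(2,2)=0.0000
(1,0): S=76.2600. Δ = (V_up−V_dn)/(S_up−S_dn) = (57.6338−99.5768)/(104.4762−62.5332) = -1.0000. V = [p*·57.6338 + (1−p*)·99.5768]/1.34 = 44.7176. B = V − Δ·S = 120.9776.
(1,1): S=127.4100. Δ = (V_up−V_dn)/(S_up−S_dn) = (0.0000−57.6338)/(174.5517−104.4762) = -0.8225. V = [p*·0.0000 + (1−p*)·57.6338]/1.34 = 2.3460. B = V − Δ·S = 107.1347.
(0,0): S=93.0000. Δ = (V_up−V_dn)/(S_up−S_dn) = (2.3460−44.7176)/(127.4100−76.2600) = -0.8284. V = [p*·2.3460 + (1−p*)·44.7176]/1.34 = 3.4755. B = V − Δ·S = 80.5148.
Each (Δ,B) replicates both successor values, so the strategy is self-financing and V0 is arbitrage-free.

(0,0): Delta=-0.8284 Bond=80.5148
(1,0): Delta=-1.0000 Bond=120.9776
(1,1): Delta=-0.8225 Bond=107.1347
V0=3.4755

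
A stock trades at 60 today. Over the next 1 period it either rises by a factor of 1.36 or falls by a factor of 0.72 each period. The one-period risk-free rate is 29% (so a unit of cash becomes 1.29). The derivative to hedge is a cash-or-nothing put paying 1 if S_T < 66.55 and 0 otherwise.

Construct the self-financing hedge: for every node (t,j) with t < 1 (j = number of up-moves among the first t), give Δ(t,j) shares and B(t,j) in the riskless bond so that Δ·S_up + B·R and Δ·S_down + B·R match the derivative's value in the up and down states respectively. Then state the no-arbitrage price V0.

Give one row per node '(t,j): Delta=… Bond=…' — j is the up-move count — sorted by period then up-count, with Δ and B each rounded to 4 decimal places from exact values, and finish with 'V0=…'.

No-arbitrage ⇒ martingale measure with p* = (R−d)/(u−d) = 0.8906.
Payoff layer (t=1): V(1,0)=1.0000, V(1,1)=0.0000
(0,0): S=60.0000. Δ = (V_up−V_dn)/(S_up−S_dn) = (0.0000−1.0000)/(81.6000−43.2000) = -0.0260. V = [p*·0.0000 + (1−p*)·1.0000]/1.29 = 0.0848. B = V − Δ·S = 1.6473.
Check: Δ(0,0)·S0 + B(0,0) = 0.0848 = V0.

(0,0): Delta=-0.0260 Bond=1.6473
V0=0.0848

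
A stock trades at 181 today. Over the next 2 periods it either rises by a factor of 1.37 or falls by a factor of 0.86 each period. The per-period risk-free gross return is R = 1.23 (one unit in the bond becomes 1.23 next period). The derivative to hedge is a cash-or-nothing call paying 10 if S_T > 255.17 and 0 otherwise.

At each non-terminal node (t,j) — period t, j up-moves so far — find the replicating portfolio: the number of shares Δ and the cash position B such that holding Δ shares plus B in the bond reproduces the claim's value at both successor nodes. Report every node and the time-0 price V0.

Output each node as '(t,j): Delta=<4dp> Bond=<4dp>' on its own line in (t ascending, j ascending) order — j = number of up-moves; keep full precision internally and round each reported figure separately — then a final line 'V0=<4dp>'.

(0,0): Delta=0.0639 Bond=-8.0863
(1,0): Delta=0.0000 Bond=0.0000
(1,1): Delta=0.0791 Bond=-13.7095
V0=3.4790

Under the risk-neutral measure, an up-move has probability p* = (R−d)/(u−d) = 0.7255 and values discount at R = 1.23.
Terminal values V(2,·): V(2,0)=0.0000, V(2,1)=0.0000, V(2,2)=10.0000
  t=1,j=0: stock 155.6600 → up 213.2542 (V=0.0000), down 133.8676 (V=0.0000). Price 0.0000; hedge Δ=0.0000, bond B=0.0000.
  t=1,j=1: stock 247.9700 → up 339.7189 (V=10.0000), down 213.2542 (V=0.0000). Price 5.8983; hedge Δ=0.0791, bond B=-13.7095.
  t=0,j=0: stock 181.0000 → up 247.9700 (V=5.8983), down 155.6600 (V=0.0000). Price 3.4790; hedge Δ=0.0639, bond B=-8.0863.
Each (Δ,B) replicates both successor values, so the strategy is self-financing and V0 is arbitrage-free.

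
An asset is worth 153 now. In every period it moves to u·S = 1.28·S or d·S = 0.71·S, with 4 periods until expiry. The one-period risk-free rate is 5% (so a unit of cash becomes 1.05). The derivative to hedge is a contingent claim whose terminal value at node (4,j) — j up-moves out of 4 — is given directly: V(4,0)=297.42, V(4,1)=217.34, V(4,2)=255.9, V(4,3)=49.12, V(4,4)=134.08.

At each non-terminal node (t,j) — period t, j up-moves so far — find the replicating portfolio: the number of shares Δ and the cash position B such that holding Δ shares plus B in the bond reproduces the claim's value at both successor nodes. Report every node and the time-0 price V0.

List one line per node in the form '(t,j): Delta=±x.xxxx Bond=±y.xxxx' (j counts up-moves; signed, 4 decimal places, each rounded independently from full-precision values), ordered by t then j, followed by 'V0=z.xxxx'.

Risk-neutral probability p* = (R−d)/(u−d) = (1.05−0.71)/(1.28−0.71) = 0.5965.
Terminal payoffs: V(4,0)=297.4200, V(4,1)=217.3400, V(4,2)=255.9000, V(4,3)=49.1200, V(4,4)=134.0800
  t=3,j=0: stock 54.7604 → up 70.0933 (V=217.3400), down 38.8799 (V=297.4200). Price 237.7647; hedge Δ=-2.5656, bond B=378.2560.
  t=3,j=1: stock 98.7229 → up 126.3654 (V=255.9000), down 70.0933 (V=217.3400). Price 228.8959; hedge Δ=0.6852, bond B=161.2468.
  t=3,j=2: stock 177.9794 → up 227.8136 (V=49.1200), down 126.3654 (V=255.9000). Price 126.2453; hedge Δ=-2.0383, bond B=489.0172.
  t=3,j=3: stock 320.8643 → up 410.7062 (V=134.0800), down 227.8136 (V=49.1200). Price 95.0456; hedge Δ=0.4645, bond B=-54.0070.
  t=2,j=0: stock 77.1273 → up 98.7229 (V=228.8959), down 54.7604 (V=237.7647). Price 221.4043; hedge Δ=-0.2017, bond B=236.9637.
  t=2,j=1: stock 139.0464 → up 177.9794 (V=126.2453), down 98.7229 (V=228.8959). Price 159.6816; hedge Δ=-1.2952, bond B=339.7704.
  t=2,j=2: stock 250.6752 → up 320.8643 (V=95.0456), down 177.9794 (V=126.2453). Price 102.5095; hedge Δ=-0.2184, bond B=157.2457.
  t=1,j=0: stock 108.6300 → up 139.0464 (V=159.6816), down 77.1273 (V=221.4043). Price 175.7974; hedge Δ=-0.9968, bond B=284.0829.
  t=1,j=1: stock 195.8400 → up 250.6752 (V=102.5095), down 139.0464 (V=159.6816). Price 119.5990; hedge Δ=-0.5122, bond B=219.9010.
  t=0,j=0: stock 153.0000 → up 195.8400 (V=119.5990), down 108.6300 (V=175.7974). Price 135.5005; hedge Δ=-0.6444, bond B=234.0942.
Root portfolio cost Δ·153+B reproduces V0=135.5005.

(0,0): Delta=-0.6444 Bond=234.0942
(1,0): Delta=-0.9968 Bond=284.0829
(1,1): Delta=-0.5122 Bond=219.9010
(2,0): Delta=-0.2017 Bond=236.9637
(2,1): Delta=-1.2952 Bond=339.7704
(2,2): Delta=-0.2184 Bond=157.2457
(3,0): Delta=-2.5656 Bond=378.2560
(3,1): Delta=0.6852 Bond=161.2468
(3,2): Delta=-2.0383 Bond=489.0172
(3,3): Delta=0.4645 Bond=-54.0070
V0=135.5005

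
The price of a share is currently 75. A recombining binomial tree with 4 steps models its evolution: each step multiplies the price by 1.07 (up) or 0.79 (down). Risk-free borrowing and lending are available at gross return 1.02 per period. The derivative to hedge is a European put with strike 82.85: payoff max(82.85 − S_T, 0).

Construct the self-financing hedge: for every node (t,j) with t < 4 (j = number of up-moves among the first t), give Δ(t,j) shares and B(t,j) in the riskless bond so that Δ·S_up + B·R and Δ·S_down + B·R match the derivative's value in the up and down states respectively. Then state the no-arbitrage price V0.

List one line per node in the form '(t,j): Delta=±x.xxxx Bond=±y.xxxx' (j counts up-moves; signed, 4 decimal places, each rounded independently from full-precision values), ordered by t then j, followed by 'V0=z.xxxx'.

Since d<R<u, set p* = (R−d)/(u−d) = 0.8214; price each node as the discounted p*-expectation of its children.
At expiry t=4: V(4,0)=53.6374, V(4,1)=43.2836, V(4,2)=29.2601, V(4,3)=10.2662, V(4,4)=0.0000
(3,0): S=36.9779. Δ = (V_up−V_dn)/(S_up−S_dn) = (43.2836−53.6374)/(39.5664−29.2126) = -1.0000. V = [p*·43.2836 + (1−p*)·53.6374]/1.02 = 44.2476. B = V − Δ·S = 81.2255.
(3,1): S=50.0840. Δ = (V_up−V_dn)/(S_up−S_dn) = (29.2601−43.2836)/(53.5899−39.5664) = -1.0000. V = [p*·29.2601 + (1−p*)·43.2836]/1.02 = 31.1415. B = V − Δ·S = 81.2255.
(3,2): S=67.8353. Δ = (V_up−V_dn)/(S_up−S_dn) = (10.2662−29.2601)/(72.5838−53.5899) = -1.0000. V = [p*·10.2662 + (1−p*)·29.2601]/1.02 = 13.3902. B = V − Δ·S = 81.2255.
(3,3): S=91.8782. Δ = (V_up−V_dn)/(S_up−S_dn) = (0.0000−10.2662)/(98.3097−72.5838) = -0.3991. V = [p*·0.0000 + (1−p*)·10.2662]/1.02 = 1.7973. B = V − Δ·S = 38.4623.
(2,0): S=46.8075. Δ = (V_up−V_dn)/(S_up−S_dn) = (31.1415−44.2476)/(50.0840−36.9779) = -1.0000. V = [p*·31.1415 + (1−p*)·44.2476]/1.02 = 32.8253. B = V − Δ·S = 79.6328.
(2,1): S=63.3975. Δ = (V_up−V_dn)/(S_up−S_dn) = (13.3902−31.1415)/(67.8353−50.0840) = -1.0000. V = [p*·13.3902 + (1−p*)·31.1415]/1.02 = 16.2353. B = V − Δ·S = 79.6328.
(2,2): S=85.8675. Δ = (V_up−V_dn)/(S_up−S_dn) = (1.7973−13.3902)/(91.8782−67.8353) = -0.4822. V = [p*·1.7973 + (1−p*)·13.3902]/1.02 = 3.7916. B = V − Δ·S = 45.1947.
(1,0): S=59.2500. Δ = (V_up−V_dn)/(S_up−S_dn) = (16.2353−32.8253)/(63.3975−46.8075) = -1.0000. V = [p*·16.2353 + (1−p*)·32.8253]/1.02 = 18.8214. B = V − Δ·S = 78.0714.
(1,1): S=80.2500. Δ = (V_up−V_dn)/(S_up−S_dn) = (3.7916−16.2353)/(85.8675−63.3975) = -0.5538. V = [p*·3.7916 + (1−p*)·16.2353]/1.02 = 5.8958. B = V − Δ·S = 50.3376.
(0,0): S=75.0000. Δ = (V_up−V_dn)/(S_up−S_dn) = (5.8958−18.8214)/(80.2500−59.2500) = -0.6155. V = [p*·5.8958 + (1−p*)·18.8214]/1.02 = 8.0431. B = V − Δ·S = 54.2060.
The time-0 hedge costs 8.0431, which is the no-arbitrage price.

(0,0): Delta=-0.6155 Bond=54.2060
(1,0): Delta=-1.0000 Bond=78.0714
(1,1): Delta=-0.5538 Bond=50.3376
(2,0): Delta=-1.0000 Bond=79.6328
(2,1): Delta=-1.0000 Bond=79.6328
(2,2): Delta=-0.4822 Bond=45.1947
(3,0): Delta=-1.0000 Bond=81.2255
(3,1): Delta=-1.0000 Bond=81.2255
(3,2): Delta=-1.0000 Bond=81.2255
(3,3): Delta=-0.3991 Bond=38.4623
V0=8.0431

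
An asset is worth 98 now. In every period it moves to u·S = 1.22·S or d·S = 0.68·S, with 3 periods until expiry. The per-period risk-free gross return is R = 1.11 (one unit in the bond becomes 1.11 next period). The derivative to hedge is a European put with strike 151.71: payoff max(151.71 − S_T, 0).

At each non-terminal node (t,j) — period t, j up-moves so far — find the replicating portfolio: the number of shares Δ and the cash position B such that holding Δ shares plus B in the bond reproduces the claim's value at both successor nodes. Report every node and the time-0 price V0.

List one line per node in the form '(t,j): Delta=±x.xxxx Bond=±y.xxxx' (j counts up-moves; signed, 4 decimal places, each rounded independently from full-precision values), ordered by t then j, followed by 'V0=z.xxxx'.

(0,0): Delta=-0.7448 Bond=95.6072
(1,0): Delta=-1.0000 Bond=123.1312
(1,1): Delta=-0.7084 Bond=101.7733
(2,0): Delta=-1.0000 Bond=136.6757
(2,1): Delta=-1.0000 Bond=136.6757
(2,2): Delta=-0.6668 Bond=106.9037
V0=22.6179

No-arbitrage ⇒ martingale measure with p* = (R−d)/(u−d) = 0.7963.
Payoff layer (t=3): V(3,0)=120.8957, V(3,1)=96.4255, V(3,2)=52.5230, V(3,3)=0.0000
  t=2,j=0: stock 45.3152 → up 55.2845 (V=96.4255), down 30.8143 (V=120.8957). Price 91.3605; hedge Δ=-1.0000, bond B=136.6757.
  t=2,j=1: stock 81.3008 → up 99.1870 (V=52.5230), down 55.2845 (V=96.4255). Price 55.3749; hedge Δ=-1.0000, bond B=136.6757.
  t=2,j=2: stock 145.8632 → up 177.9531 (V=0.0000), down 99.1870 (V=52.5230). Price 9.6389; hedge Δ=-0.6668, bond B=106.9037.
  t=1,j=0: stock 66.6400 → up 81.3008 (V=55.3749), down 45.3152 (V=91.3605). Price 56.4912; hedge Δ=-1.0000, bond B=123.1312.
  t=1,j=1: stock 119.5600 → up 145.8632 (V=9.6389), down 81.3008 (V=55.3749). Price 17.0770; hedge Δ=-0.7084, bond B=101.7733.
  t=0,j=0: stock 98.0000 → up 119.5600 (V=17.0770), down 66.6400 (V=56.4912). Price 22.6179; hedge Δ=-0.7448, bond B=95.6072.
Each (Δ,B) replicates both successor values, so the strategy is self-financing and V0 is arbitrage-free.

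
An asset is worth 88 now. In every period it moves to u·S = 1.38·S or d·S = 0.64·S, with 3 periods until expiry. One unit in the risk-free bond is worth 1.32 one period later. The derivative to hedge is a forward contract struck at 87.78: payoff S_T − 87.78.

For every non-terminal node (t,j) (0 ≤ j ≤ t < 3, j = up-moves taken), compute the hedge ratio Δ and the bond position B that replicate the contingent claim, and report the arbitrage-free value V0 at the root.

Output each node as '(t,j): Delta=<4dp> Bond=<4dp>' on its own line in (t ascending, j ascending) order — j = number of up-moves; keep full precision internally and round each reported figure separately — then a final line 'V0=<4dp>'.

Risk-neutral probability p* = (R−d)/(u−d) = (1.32−0.64)/(1.38−0.64) = 0.9189.
At expiry t=3: V(3,0)=-64.7113, V(3,1)=-38.0382, V(3,2)=19.4758, V(3,3)=143.4903
(2,0): S=36.0448. Δ = (V_up−V_dn)/(S_up−S_dn) = (-38.0382−-64.7113)/(49.7418−23.0687) = 1.0000. V = [p*·-38.0382 + (1−p*)·-64.7113]/1.32 = -30.4552. B = V − Δ·S = -66.5000.
(2,1): S=77.7216. Δ = (V_up−V_dn)/(S_up−S_dn) = (19.4758−-38.0382)/(107.2558−49.7418) = 1.0000. V = [p*·19.4758 + (1−p*)·-38.0382]/1.32 = 11.2216. B = V − Δ·S = -66.5000.
(2,2): S=167.5872. Δ = (V_up−V_dn)/(S_up−S_dn) = (143.4903−19.4758)/(231.2703−107.2558) = 1.0000. V = [p*·143.4903 + (1−p*)·19.4758]/1.32 = 101.0872. B = V − Δ·S = -66.5000.
(1,0): S=56.3200. Δ = (V_up−V_dn)/(S_up−S_dn) = (11.2216−-30.4552)/(77.7216−36.0448) = 1.0000. V = [p*·11.2216 + (1−p*)·-30.4552]/1.32 = 5.9412. B = V − Δ·S = -50.3788.
(1,1): S=121.4400. Δ = (V_up−V_dn)/(S_up−S_dn) = (101.0872−11.2216)/(167.5872−77.7216) = 1.0000. V = [p*·101.0872 + (1−p*)·11.2216]/1.32 = 71.0612. B = V − Δ·S = -50.3788.
(0,0): S=88.0000. Δ = (V_up−V_dn)/(S_up−S_dn) = (71.0612−5.9412)/(121.4400−56.3200) = 1.0000. V = [p*·71.0612 + (1−p*)·5.9412]/1.32 = 49.8343. B = V − Δ·S = -38.1657.
Each (Δ,B) replicates both successor values, so the strategy is self-financing and V0 is arbitrage-free.

(0,0): Delta=1.0000 Bond=-38.1657
(1,0): Delta=1.0000 Bond=-50.3788
(1,1): Delta=1.0000 Bond=-50.3788
(2,0): Delta=1.0000 Bond=-66.5000
(2,1): Delta=1.0000 Bond=-66.5000
(2,2): Delta=1.0000 Bond=-66.5000
V0=49.8343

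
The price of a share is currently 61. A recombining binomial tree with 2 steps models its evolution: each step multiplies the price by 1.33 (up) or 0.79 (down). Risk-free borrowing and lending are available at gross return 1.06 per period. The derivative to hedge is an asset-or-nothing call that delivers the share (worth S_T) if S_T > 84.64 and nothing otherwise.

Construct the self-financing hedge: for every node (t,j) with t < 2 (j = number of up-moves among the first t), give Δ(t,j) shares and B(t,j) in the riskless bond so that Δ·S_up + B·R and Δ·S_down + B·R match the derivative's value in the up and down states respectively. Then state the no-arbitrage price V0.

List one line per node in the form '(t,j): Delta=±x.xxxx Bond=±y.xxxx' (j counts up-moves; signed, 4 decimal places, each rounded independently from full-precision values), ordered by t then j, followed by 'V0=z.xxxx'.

The replicating-portfolio and risk-neutral prices coincide; use p* = (1.06−0.79)/(1.33−0.79) = 0.5000 for the latter.
Payoff layer (t=2): V(2,0)=0.0000, V(2,1)=0.0000, V(2,2)=107.9029
(1,0): S=48.1900. Δ = (V_up−V_dn)/(S_up−S_dn) = (0.0000−0.0000)/(64.0927−38.0701) = 0.0000. V = [p*·0.0000 + (1−p*)·0.0000]/1.06 = 0.0000. B = V − Δ·S = 0.0000.
(1,1): S=81.1300. Δ = (V_up−V_dn)/(S_up−S_dn) = (107.9029−0.0000)/(107.9029−64.0927) = 2.4630. V = [p*·107.9029 + (1−p*)·0.0000]/1.06 = 50.8976. B = V − Δ·S = -148.9226.
(0,0): S=61.0000. Δ = (V_up−V_dn)/(S_up−S_dn) = (50.8976−0.0000)/(81.1300−48.1900) = 1.5452. V = [p*·50.8976 + (1−p*)·0.0000]/1.06 = 24.0083. B = V − Δ·S = -70.2465.
Root portfolio cost Δ·61+B reproduces V0=24.0083.

(0,0): Delta=1.5452 Bond=-70.2465
(1,0): Delta=0.0000 Bond=0.0000
(1,1): Delta=2.4630 Bond=-148.9226
V0=24.0083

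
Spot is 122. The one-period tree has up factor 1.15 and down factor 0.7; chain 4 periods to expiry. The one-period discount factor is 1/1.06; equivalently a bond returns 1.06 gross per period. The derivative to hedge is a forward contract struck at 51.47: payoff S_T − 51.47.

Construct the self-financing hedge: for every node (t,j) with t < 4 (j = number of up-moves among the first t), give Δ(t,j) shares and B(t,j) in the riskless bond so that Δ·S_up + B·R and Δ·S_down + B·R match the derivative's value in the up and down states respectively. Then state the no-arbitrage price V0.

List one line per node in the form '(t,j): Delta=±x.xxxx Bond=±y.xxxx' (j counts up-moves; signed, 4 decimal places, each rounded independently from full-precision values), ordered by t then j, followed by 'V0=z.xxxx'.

(0,0): Delta=1.0000 Bond=-40.7691
(1,0): Delta=1.0000 Bond=-43.2152
(1,1): Delta=1.0000 Bond=-43.2152
(2,0): Delta=1.0000 Bond=-45.8081
(2,1): Delta=1.0000 Bond=-45.8081
(2,2): Delta=1.0000 Bond=-45.8081
(3,0): Delta=1.0000 Bond=-48.5566
(3,1): Delta=1.0000 Bond=-48.5566
(3,2): Delta=1.0000 Bond=-48.5566
(3,3): Delta=1.0000 Bond=-48.5566
V0=81.2309

Since d<R<u, set p* = (R−d)/(u−d) = 0.8000; price each node as the discounted p*-expectation of its children.
Terminal values V(4,·): V(4,0)=-22.1778, V(4,1)=-3.3471, V(4,2)=27.5890, V(4,3)=78.4127, V(4,4)=161.9088
  t=3,j=0: stock 41.8460 → up 48.1229 (V=-3.3471), down 29.2922 (V=-22.1778). Price -6.7106; hedge Δ=1.0000, bond B=-48.5566.
  t=3,j=1: stock 68.7470 → up 79.0590 (V=27.5890), down 48.1229 (V=-3.3471). Price 20.1904; hedge Δ=1.0000, bond B=-48.5566.
  t=3,j=2: stock 112.9415 → up 129.8827 (V=78.4127), down 79.0590 (V=27.5890). Price 64.3849; hedge Δ=1.0000, bond B=-48.5566.
  t=3,j=3: stock 185.5467 → up 213.3788 (V=161.9088), down 129.8827 (V=78.4127). Price 136.9901; hedge Δ=1.0000, bond B=-48.5566.
  t=2,j=0: stock 59.7800 → up 68.7470 (V=20.1904), down 41.8460 (V=-6.7106). Price 13.9719; hedge Δ=1.0000, bond B=-45.8081.
  t=2,j=1: stock 98.2100 → up 112.9415 (V=64.3849), down 68.7470 (V=20.1904). Price 52.4019; hedge Δ=1.0000, bond B=-45.8081.
  t=2,j=2: stock 161.3450 → up 185.5467 (V=136.9901), down 112.9415 (V=64.3849). Price 115.5369; hedge Δ=1.0000, bond B=-45.8081.
  t=1,j=0: stock 85.4000 → up 98.2100 (V=52.4019), down 59.7800 (V=13.9719). Price 42.1848; hedge Δ=1.0000, bond B=-43.2152.
  t=1,j=1: stock 140.3000 → up 161.3450 (V=115.5369), down 98.2100 (V=52.4019). Price 97.0848; hedge Δ=1.0000, bond B=-43.2152.
  t=0,j=0: stock 122.0000 → up 140.3000 (V=97.0848), down 85.4000 (V=42.1848). Price 81.2309; hedge Δ=1.0000, bond B=-40.7691.
Check: Δ(0,0)·S0 + B(0,0) = 81.2309 = V0.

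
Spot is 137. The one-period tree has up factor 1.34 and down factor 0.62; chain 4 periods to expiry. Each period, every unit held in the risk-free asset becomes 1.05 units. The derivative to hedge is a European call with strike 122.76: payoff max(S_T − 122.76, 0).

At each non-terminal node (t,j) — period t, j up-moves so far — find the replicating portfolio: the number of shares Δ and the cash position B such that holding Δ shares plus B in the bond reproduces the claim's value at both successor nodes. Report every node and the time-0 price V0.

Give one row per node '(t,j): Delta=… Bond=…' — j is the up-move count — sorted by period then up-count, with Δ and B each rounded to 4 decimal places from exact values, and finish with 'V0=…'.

(0,0): Delta=0.7508 Bond=-46.4322
(1,0): Delta=0.4317 Bond=-21.6536
(1,1): Delta=0.8503 Bond=-67.0306
(2,0): Delta=0.0000 Bond=0.0000
(2,1): Delta=0.5665 Bond=-38.0701
(2,2): Delta=0.9389 Bond=-92.1740
(3,0): Delta=0.0000 Bond=0.0000
(3,1): Delta=0.0000 Bond=0.0000
(3,2): Delta=0.7432 Bond=-66.9325
(3,3): Delta=1.0000 Bond=-116.9143
V0=56.4253

Under the risk-neutral measure, an up-move has probability p* = (R−d)/(u−d) = 0.5972 and values discount at R = 1.05.
At expiry t=4: V(4,0)=0.0000, V(4,1)=0.0000, V(4,2)=0.0000, V(4,3)=81.6145, V(4,4)=318.9526
Node (3,0) S=32.6509: V=(p*·0.0000+(1−p*)·0.0000)/1.05=0.0000; Δ=(0.0000−0.0000)/(43.7523−20.2436)=0.0000; B=V−Δ·S=0.0000
Node (3,1) S=70.5682: V=(p*·0.0000+(1−p*)·0.0000)/1.05=0.0000; Δ=(0.0000−0.0000)/(94.5613−43.7523)=0.0000; B=V−Δ·S=0.0000
Node (3,2) S=152.5183: V=(p*·81.6145+(1−p*)·0.0000)/1.05=46.4209; Δ=(81.6145−0.0000)/(204.3745−94.5613)=0.7432; B=V−Δ·S=-66.9325
Node (3,3) S=329.6362: V=(p*·318.9526+(1−p*)·81.6145)/1.05=212.7220; Δ=(318.9526−81.6145)/(441.7126−204.3745)=1.0000; B=V−Δ·S=-116.9143
Node (2,0) S=52.6628: V=(p*·0.0000+(1−p*)·0.0000)/1.05=0.0000; Δ=(0.0000−0.0000)/(70.5682−32.6509)=0.0000; B=V−Δ·S=0.0000
Node (2,1) S=113.8196: V=(p*·46.4209+(1−p*)·0.0000)/1.05=26.4034; Δ=(46.4209−0.0000)/(152.5183−70.5682)=0.5665; B=V−Δ·S=-38.0701
Node (2,2) S=245.9972: V=(p*·212.7220+(1−p*)·46.4209)/1.05=138.7996; Δ=(212.7220−46.4209)/(329.6362−152.5183)=0.9389; B=V−Δ·S=-92.1740
Node (1,0) S=84.9400: V=(p*·26.4034+(1−p*)·0.0000)/1.05=15.0178; Δ=(26.4034−0.0000)/(113.8196−52.6628)=0.4317; B=V−Δ·S=-21.6536
Node (1,1) S=183.5800: V=(p*·138.7996+(1−p*)·26.4034)/1.05=89.0752; Δ=(138.7996−26.4034)/(245.9972−113.8196)=0.8503; B=V−Δ·S=-67.0306
Node (0,0) S=137.0000: V=(p*·89.0752+(1−p*)·15.0178)/1.05=56.4253; Δ=(89.0752−15.0178)/(183.5800−84.9400)=0.7508; B=V−Δ·S=-46.4322
Self-financing check: at every node Δ·S+B equals the discounted successor values.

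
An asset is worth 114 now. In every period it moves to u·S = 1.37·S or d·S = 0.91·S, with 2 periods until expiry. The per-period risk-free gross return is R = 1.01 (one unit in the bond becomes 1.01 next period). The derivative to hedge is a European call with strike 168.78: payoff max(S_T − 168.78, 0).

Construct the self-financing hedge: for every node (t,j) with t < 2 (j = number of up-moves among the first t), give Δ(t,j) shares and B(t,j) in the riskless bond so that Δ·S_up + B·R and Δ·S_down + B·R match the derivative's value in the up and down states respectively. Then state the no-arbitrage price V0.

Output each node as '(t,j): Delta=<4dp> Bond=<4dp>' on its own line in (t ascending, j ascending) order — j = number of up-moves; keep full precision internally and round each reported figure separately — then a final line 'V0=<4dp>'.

Under the risk-neutral measure, an up-move has probability p* = (R−d)/(u−d) = 0.2174 and values discount at R = 1.01.
At expiry t=2: V(2,0)=0.0000, V(2,1)=0.0000, V(2,2)=45.1866
Node (1,0) S=103.7400: V=(p*·0.0000+(1−p*)·0.0000)/1.01=0.0000; Δ=(0.0000−0.0000)/(142.1238−94.4034)=0.0000; B=V−Δ·S=0.0000
Node (1,1) S=156.1800: V=(p*·45.1866+(1−p*)·0.0000)/1.01=9.7259; Δ=(45.1866−0.0000)/(213.9666−142.1238)=0.6290; B=V−Δ·S=-88.5058
Node (0,0) S=114.0000: V=(p*·9.7259+(1−p*)·0.0000)/1.01=2.0934; Δ=(9.7259−0.0000)/(156.1800−103.7400)=0.1855; B=V−Δ·S=-19.0499
Check: Δ(0,0)·S0 + B(0,0) = 2.0934 = V0.

(0,0): Delta=0.1855 Bond=-19.0499
(1,0): Delta=0.0000 Bond=0.0000
(1,1): Delta=0.6290 Bond=-88.5058
V0=2.0934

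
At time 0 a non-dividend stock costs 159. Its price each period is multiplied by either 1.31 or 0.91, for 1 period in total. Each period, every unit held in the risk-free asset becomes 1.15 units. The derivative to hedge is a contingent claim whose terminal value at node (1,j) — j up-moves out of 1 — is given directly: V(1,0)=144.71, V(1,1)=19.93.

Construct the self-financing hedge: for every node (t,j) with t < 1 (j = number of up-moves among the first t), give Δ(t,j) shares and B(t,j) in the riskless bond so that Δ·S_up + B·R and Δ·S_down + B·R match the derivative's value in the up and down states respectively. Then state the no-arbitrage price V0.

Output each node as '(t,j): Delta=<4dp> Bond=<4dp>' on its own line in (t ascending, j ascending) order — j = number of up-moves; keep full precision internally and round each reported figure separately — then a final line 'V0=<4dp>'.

Risk-neutral probability p* = (R−d)/(u−d) = (1.15−0.91)/(1.31−0.91) = 0.6000.
Payoff layer (t=1): V(1,0)=144.7100, V(1,1)=19.9300
Node (0,0) S=159.0000: V=(p*·19.9300+(1−p*)·144.7100)/1.15=60.7322; Δ=(19.9300−144.7100)/(208.2900−144.6900)=-1.9619; B=V−Δ·S=372.6822
Self-financing check: at every node Δ·S+B equals the discounted successor values.

(0,0): Delta=-1.9619 Bond=372.6822
V0=60.7322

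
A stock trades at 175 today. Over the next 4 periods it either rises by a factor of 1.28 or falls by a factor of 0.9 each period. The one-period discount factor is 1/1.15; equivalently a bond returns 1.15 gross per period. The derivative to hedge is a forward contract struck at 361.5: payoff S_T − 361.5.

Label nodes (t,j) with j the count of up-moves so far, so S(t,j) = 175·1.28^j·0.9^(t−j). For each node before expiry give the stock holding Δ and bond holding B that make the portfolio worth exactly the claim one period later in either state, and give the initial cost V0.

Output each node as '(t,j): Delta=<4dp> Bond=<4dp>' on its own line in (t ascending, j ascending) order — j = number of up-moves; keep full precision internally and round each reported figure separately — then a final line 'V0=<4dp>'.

(0,0): Delta=1.0000 Bond=-206.6888
(1,0): Delta=1.0000 Bond=-237.6921
(1,1): Delta=1.0000 Bond=-237.6921
(2,0): Delta=1.0000 Bond=-273.3459
(2,1): Delta=1.0000 Bond=-273.3459
(2,2): Delta=1.0000 Bond=-273.3459
(3,0): Delta=1.0000 Bond=-314.3478
(3,1): Delta=1.0000 Bond=-314.3478
(3,2): Delta=1.0000 Bond=-314.3478
(3,3): Delta=1.0000 Bond=-314.3478
V0=-31.6888

Risk-neutral probability p* = (R−d)/(u−d) = (1.15−0.9)/(1.28−0.9) = 0.6579.
Terminal values V(4,·): V(4,0)=-246.6825, V(4,1)=-198.2040, V(4,2)=-129.2568, V(4,3)=-31.1986, V(4,4)=108.2620
(3,0): S=127.5750. Δ = (V_up−V_dn)/(S_up−S_dn) = (-198.2040−-246.6825)/(163.2960−114.8175) = 1.0000. V = [p*·-198.2040 + (1−p*)·-246.6825]/1.15 = -186.7728. B = V − Δ·S = -314.3478.
(3,1): S=181.4400. Δ = (V_up−V_dn)/(S_up−S_dn) = (-129.2568−-198.2040)/(232.2432−163.2960) = 1.0000. V = [p*·-129.2568 + (1−p*)·-198.2040]/1.15 = -132.9078. B = V − Δ·S = -314.3478.
(3,2): S=258.0480. Δ = (V_up−V_dn)/(S_up−S_dn) = (-31.1986−-129.2568)/(330.3014−232.2432) = 1.0000. V = [p*·-31.1986 + (1−p*)·-129.2568]/1.15 = -56.2998. B = V − Δ·S = -314.3478.
(3,3): S=367.0016. Δ = (V_up−V_dn)/(S_up−S_dn) = (108.2620−-31.1986)/(469.7620−330.3014) = 1.0000. V = [p*·108.2620 + (1−p*)·-31.1986]/1.15 = 52.6538. B = V − Δ·S = -314.3478.
(2,0): S=141.7500. Δ = (V_up−V_dn)/(S_up−S_dn) = (-132.9078−-186.7728)/(181.4400−127.5750) = 1.0000. V = [p*·-132.9078 + (1−p*)·-186.7728]/1.15 = -131.5959. B = V − Δ·S = -273.3459.
(2,1): S=201.6000. Δ = (V_up−V_dn)/(S_up−S_dn) = (-56.2998−-132.9078)/(258.0480−181.4400) = 1.0000. V = [p*·-56.2998 + (1−p*)·-132.9078]/1.15 = -71.7459. B = V − Δ·S = -273.3459.
(2,2): S=286.7200. Δ = (V_up−V_dn)/(S_up−S_dn) = (52.6538−-56.2998)/(367.0016−258.0480) = 1.0000. V = [p*·52.6538 + (1−p*)·-56.2998]/1.15 = 13.3741. B = V − Δ·S = -273.3459.
(1,0): S=157.5000. Δ = (V_up−V_dn)/(S_up−S_dn) = (-71.7459−-131.5959)/(201.6000−141.7500) = 1.0000. V = [p*·-71.7459 + (1−p*)·-131.5959]/1.15 = -80.1921. B = V − Δ·S = -237.6921.
(1,1): S=224.0000. Δ = (V_up−V_dn)/(S_up−S_dn) = (13.3741−-71.7459)/(286.7200−201.6000) = 1.0000. V = [p*·13.3741 + (1−p*)·-71.7459]/1.15 = -13.6921. B = V − Δ·S = -237.6921.
(0,0): S=175.0000. Δ = (V_up−V_dn)/(S_up−S_dn) = (-13.6921−-80.1921)/(224.0000−157.5000) = 1.0000. V = [p*·-13.6921 + (1−p*)·-80.1921]/1.15 = -31.6888. B = V − Δ·S = -206.6888.
Self-financing check: at every node Δ·S+B equals the discounted successor values.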